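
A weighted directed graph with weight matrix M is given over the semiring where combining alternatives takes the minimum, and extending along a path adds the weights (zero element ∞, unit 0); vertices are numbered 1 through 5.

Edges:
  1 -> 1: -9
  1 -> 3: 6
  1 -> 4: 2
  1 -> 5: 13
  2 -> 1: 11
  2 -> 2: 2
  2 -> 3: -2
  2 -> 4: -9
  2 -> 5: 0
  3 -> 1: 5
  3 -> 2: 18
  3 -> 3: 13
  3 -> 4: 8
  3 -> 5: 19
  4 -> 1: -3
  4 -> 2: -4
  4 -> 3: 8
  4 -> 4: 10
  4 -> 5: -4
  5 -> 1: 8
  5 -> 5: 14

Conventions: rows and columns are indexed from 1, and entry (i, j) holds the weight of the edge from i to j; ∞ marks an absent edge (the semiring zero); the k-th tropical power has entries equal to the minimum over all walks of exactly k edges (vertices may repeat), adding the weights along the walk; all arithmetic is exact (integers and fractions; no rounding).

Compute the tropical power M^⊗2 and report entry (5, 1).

M^⊗2:
  [-18, -2, -3, -7, -2]
  [-12, -13, -1, -7, -13]
  [-4, 4, 11, 7, 4]
  [-12, -2, -6, -13, -4]
  [-1, ∞, 14, 10, 21]
Key observation: the optimum is the walk 5->1->1, with weight 8 + (-9) = -1.
Optimal value attained by: walk 5->1->1.
Answer: (M^⊗2)[5][1] = -1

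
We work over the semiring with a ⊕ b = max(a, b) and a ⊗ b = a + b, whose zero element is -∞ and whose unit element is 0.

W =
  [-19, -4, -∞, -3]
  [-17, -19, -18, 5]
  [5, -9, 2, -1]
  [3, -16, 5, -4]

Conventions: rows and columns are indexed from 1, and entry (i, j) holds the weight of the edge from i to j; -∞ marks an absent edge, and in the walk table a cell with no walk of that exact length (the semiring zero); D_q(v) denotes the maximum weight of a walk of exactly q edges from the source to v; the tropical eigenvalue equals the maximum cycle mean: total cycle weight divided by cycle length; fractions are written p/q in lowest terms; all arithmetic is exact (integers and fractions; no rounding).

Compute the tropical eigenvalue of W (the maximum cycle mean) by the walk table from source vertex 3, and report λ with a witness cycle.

q=0: [-∞, -∞, 0, -∞]
q=1: [5, -9, 2, -1]
q=2: [7, 1, 4, 2]
q=3: [9, 3, 7, 6]
q=4: [12, 5, 11, 8]
Optimal cycle mean attained by: cycle 1->2->4->3->1, total (-4) + 5 + 5 + 5, length 4.
Answer: λ = 11/4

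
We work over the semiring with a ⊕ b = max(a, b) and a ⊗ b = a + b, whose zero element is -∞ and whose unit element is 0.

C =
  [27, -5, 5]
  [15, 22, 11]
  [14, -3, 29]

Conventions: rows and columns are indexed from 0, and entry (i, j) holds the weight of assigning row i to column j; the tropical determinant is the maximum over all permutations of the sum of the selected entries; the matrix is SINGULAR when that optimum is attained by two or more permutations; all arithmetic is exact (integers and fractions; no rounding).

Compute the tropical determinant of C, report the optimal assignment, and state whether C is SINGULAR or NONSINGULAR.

σ = (0, 1, 2): 27 + 22 + 29 = 78
σ = (0, 2, 1): 27 + 11 + (-3) = 35
σ = (1, 0, 2): (-5) + 15 + 29 = 39
σ = (1, 2, 0): (-5) + 11 + 14 = 20
σ = (2, 0, 1): 5 + 15 + (-3) = 17
σ = (2, 1, 0): 5 + 22 + 14 = 41
Optimal value attained by: σ = (0, 1, 2).
Answer: det⊕(C) = 78; verdict: NONSINGULAR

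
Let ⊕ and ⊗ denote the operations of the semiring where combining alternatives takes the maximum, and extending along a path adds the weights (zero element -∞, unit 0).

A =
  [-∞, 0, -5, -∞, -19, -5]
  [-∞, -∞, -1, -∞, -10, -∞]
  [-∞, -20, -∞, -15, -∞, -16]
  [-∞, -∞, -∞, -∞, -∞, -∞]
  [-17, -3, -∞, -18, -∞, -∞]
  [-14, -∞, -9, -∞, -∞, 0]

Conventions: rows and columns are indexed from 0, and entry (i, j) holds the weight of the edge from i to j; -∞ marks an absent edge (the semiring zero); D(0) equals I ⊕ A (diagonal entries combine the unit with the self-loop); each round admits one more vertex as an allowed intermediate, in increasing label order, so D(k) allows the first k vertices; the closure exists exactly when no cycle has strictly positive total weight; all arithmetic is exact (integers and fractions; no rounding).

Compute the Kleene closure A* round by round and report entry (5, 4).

D(0):
  [0, 0, -5, -∞, -19, -5]
  [-∞, 0, -1, -∞, -10, -∞]
  [-∞, -20, 0, -15, -∞, -16]
  [-∞, -∞, -∞, 0, -∞, -∞]
  [-17, -3, -∞, -18, 0, -∞]
  [-14, -∞, -9, -∞, -∞, 0]
D(1):
  [0, 0, -5, -∞, -19, -5]
  [-∞, 0, -1, -∞, -10, -∞]
  [-∞, -20, 0, -15, -∞, -16]
  [-∞, -∞, -∞, 0, -∞, -∞]
  [-17, -3, -22, -18, 0, -22]
  [-14, -14, -9, -∞, -33, 0]
D(2):
  [0, 0, -1, -∞, -10, -5]
  [-∞, 0, -1, -∞, -10, -∞]
  [-∞, -20, 0, -15, -30, -16]
  [-∞, -∞, -∞, 0, -∞, -∞]
  [-17, -3, -4, -18, 0, -22]
  [-14, -14, -9, -∞, -24, 0]
D(3):
  [0, 0, -1, -16, -10, -5]
  [-∞, 0, -1, -16, -10, -17]
  [-∞, -20, 0, -15, -30, -16]
  [-∞, -∞, -∞, 0, -∞, -∞]
  [-17, -3, -4, -18, 0, -20]
  [-14, -14, -9, -24, -24, 0]
D(4):
  [0, 0, -1, -16, -10, -5]
  [-∞, 0, -1, -16, -10, -17]
  [-∞, -20, 0, -15, -30, -16]
  [-∞, -∞, -∞, 0, -∞, -∞]
  [-17, -3, -4, -18, 0, -20]
  [-14, -14, -9, -24, -24, 0]
D(5):
  [0, 0, -1, -16, -10, -5]
  [-27, 0, -1, -16, -10, -17]
  [-47, -20, 0, -15, -30, -16]
  [-∞, -∞, -∞, 0, -∞, -∞]
  [-17, -3, -4, -18, 0, -20]
  [-14, -14, -9, -24, -24, 0]
D(6):
  [0, 0, -1, -16, -10, -5]
  [-27, 0, -1, -16, -10, -17]
  [-30, -20, 0, -15, -30, -16]
  [-∞, -∞, -∞, 0, -∞, -∞]
  [-17, -3, -4, -18, 0, -20]
  [-14, -14, -9, -24, -24, 0]
Answer: A*[5][4] = -24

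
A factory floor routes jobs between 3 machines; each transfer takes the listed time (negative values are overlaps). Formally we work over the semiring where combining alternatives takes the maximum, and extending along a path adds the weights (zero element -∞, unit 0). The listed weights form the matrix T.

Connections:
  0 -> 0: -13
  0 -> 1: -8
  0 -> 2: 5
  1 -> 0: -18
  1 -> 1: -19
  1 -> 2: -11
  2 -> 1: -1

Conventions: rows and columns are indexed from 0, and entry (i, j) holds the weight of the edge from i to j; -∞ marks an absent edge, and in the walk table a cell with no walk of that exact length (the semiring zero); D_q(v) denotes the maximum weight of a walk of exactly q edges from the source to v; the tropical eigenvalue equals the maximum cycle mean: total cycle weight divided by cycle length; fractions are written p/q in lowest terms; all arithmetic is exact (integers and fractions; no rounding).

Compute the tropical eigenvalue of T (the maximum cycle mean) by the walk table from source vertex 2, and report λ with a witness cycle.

q=0: [-∞, -∞, 0]
q=1: [-∞, -1, -∞]
q=2: [-19, -20, -12]
q=3: [-32, -13, -14]
Optimal cycle mean attained by: cycle 0->2->1->0, total 5 + (-1) + (-18), length 3.
Answer: λ = -14/3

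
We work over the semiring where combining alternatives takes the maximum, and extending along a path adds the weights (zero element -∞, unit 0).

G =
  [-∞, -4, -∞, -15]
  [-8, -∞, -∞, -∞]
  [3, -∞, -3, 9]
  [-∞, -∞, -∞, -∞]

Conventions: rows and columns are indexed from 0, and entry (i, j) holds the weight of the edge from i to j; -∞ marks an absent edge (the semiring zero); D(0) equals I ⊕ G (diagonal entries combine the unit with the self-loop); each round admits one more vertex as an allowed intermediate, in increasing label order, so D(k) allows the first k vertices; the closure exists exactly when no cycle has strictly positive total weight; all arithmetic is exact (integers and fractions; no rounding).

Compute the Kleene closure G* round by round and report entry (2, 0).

D(0):
  [0, -4, -∞, -15]
  [-8, 0, -∞, -∞]
  [3, -∞, 0, 9]
  [-∞, -∞, -∞, 0]
D(1):
  [0, -4, -∞, -15]
  [-8, 0, -∞, -23]
  [3, -1, 0, 9]
  [-∞, -∞, -∞, 0]
D(2):
  [0, -4, -∞, -15]
  [-8, 0, -∞, -23]
  [3, -1, 0, 9]
  [-∞, -∞, -∞, 0]
D(3):
  [0, -4, -∞, -15]
  [-8, 0, -∞, -23]
  [3, -1, 0, 9]
  [-∞, -∞, -∞, 0]
D(4):
  [0, -4, -∞, -15]
  [-8, 0, -∞, -23]
  [3, -1, 0, 9]
  [-∞, -∞, -∞, 0]
Answer: G*[2][0] = 3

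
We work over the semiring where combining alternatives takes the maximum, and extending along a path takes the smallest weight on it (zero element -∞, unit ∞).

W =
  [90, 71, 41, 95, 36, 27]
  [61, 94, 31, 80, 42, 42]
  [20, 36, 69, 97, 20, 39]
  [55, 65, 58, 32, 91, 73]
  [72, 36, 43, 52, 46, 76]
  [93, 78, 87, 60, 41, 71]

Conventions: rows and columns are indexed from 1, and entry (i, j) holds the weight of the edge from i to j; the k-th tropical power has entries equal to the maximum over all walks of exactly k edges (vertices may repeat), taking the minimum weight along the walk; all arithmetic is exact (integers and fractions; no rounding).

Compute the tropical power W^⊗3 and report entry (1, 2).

W^⊗2:
  [90, 71, 58, 90, 91, 73]
  [61, 94, 58, 80, 80, 73]
  [55, 65, 69, 69, 91, 73]
  [73, 73, 73, 65, 46, 76]
  [76, 76, 76, 72, 52, 71]
  [90, 78, 71, 93, 60, 71]
W^⊗3:
  [90, 73, 73, 90, 90, 76]
  [73, 94, 73, 80, 80, 76]
  [73, 73, 73, 69, 69, 76]
  [76, 76, 76, 73, 65, 71]
  [76, 76, 71, 76, 72, 72]
  [90, 78, 71, 90, 91, 73]
Key observation: the optimum is the walk 1->4->6->2, with weight 95 min 73 min 78 = 73.
Optimal value attained by: walk 1->4->6->2.
Answer: (W^⊗3)[1][2] = 73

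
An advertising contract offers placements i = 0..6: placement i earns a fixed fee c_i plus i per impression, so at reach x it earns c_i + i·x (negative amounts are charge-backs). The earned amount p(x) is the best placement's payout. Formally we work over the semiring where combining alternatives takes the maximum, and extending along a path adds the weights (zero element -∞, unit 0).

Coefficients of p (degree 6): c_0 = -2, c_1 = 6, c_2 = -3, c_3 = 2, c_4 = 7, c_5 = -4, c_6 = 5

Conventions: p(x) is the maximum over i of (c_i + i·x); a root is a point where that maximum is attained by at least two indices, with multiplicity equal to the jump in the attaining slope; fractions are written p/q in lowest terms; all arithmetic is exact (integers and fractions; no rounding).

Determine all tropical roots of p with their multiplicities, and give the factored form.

hull edge (i=0, c=-2) to (i=1, c=6): slope 8, span 1
hull edge (i=1, c=6) to (i=4, c=7): slope 1/3, span 3
hull edge (i=4, c=7) to (i=6, c=5): slope -1, span 2
Factored form: p(x) = 5 ⊗ (x ⊕ (-8)) ⊗ (x ⊕ (-1/3)) ⊗ (x ⊕ (-1/3)) ⊗ (x ⊕ (-1/3)) ⊗ (x ⊕ 1) ⊗ (x ⊕ 1)
Answer: roots = -8 (mult 1), -1/3 (mult 3), 1 (mult 2)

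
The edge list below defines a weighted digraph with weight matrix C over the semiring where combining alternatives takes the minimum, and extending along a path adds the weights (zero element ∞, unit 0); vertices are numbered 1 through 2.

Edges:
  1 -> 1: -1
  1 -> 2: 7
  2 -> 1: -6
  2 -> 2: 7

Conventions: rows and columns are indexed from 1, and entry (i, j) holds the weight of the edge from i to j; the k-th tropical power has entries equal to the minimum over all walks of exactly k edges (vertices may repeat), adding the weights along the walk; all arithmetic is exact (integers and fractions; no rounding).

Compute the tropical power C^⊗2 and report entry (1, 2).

C^⊗2:
  [-2, 6]
  [-7, 1]
Key observation: the optimum is the walk 1->1->2, with weight (-1) + 7 = 6.
Optimal value attained by: walk 1->1->2.
Answer: (C^⊗2)[1][2] = 6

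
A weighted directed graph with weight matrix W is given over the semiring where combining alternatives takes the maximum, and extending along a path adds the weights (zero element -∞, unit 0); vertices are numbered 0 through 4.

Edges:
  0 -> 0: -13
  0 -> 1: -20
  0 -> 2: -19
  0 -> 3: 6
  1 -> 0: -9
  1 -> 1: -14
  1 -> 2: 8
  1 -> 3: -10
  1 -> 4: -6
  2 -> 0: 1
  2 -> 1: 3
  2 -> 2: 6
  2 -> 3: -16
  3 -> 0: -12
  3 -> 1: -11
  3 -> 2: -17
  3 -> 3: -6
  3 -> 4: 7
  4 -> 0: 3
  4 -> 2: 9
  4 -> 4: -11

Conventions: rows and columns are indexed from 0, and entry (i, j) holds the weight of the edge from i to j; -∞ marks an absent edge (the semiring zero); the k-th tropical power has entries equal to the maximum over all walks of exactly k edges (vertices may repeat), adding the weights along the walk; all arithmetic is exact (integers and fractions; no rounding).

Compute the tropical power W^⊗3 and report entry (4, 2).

W^⊗2:
  [-6, -5, -11, 0, 13]
  [9, 11, 14, -3, -3]
  [7, 9, 12, 7, -3]
  [10, -14, 16, -6, 1]
  [10, 12, 15, 9, -22]
W^⊗3:
  [16, -8, 22, 0, 7]
  [15, 17, 20, 15, 5]
  [13, 15, 18, 13, 14]
  [17, 19, 22, 16, 1]
  [16, 18, 21, 16, 16]
Key observation: the optimum is the walk 4->2->2->2, with weight 9 + 6 + 6 = 21.
Optimal value attained by: walk 4->2->2->2.
Answer: (W^⊗3)[4][2] = 21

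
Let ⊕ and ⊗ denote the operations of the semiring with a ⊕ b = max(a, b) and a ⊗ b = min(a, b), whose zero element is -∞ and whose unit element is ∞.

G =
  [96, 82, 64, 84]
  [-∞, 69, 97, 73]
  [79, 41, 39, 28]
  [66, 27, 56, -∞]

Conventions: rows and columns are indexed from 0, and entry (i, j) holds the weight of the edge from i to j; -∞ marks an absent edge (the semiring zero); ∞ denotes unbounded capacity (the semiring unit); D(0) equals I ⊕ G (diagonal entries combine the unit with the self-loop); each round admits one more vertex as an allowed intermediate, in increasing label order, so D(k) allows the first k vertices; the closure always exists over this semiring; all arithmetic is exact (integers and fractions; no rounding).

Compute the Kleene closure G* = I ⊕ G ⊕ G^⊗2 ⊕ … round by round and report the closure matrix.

D(0):
  [∞, 82, 64, 84]
  [-∞, ∞, 97, 73]
  [79, 41, ∞, 28]
  [66, 27, 56, ∞]
D(1):
  [∞, 82, 64, 84]
  [-∞, ∞, 97, 73]
  [79, 79, ∞, 79]
  [66, 66, 64, ∞]
D(2):
  [∞, 82, 82, 84]
  [-∞, ∞, 97, 73]
  [79, 79, ∞, 79]
  [66, 66, 66, ∞]
D(3):
  [∞, 82, 82, 84]
  [79, ∞, 97, 79]
  [79, 79, ∞, 79]
  [66, 66, 66, ∞]
D(4):
  [∞, 82, 82, 84]
  [79, ∞, 97, 79]
  [79, 79, ∞, 79]
  [66, 66, 66, ∞]
Answer: G* = [[∞, 82, 82, 84], [79, ∞, 97, 79], [79, 79, ∞, 79], [66, 66, 66, ∞]]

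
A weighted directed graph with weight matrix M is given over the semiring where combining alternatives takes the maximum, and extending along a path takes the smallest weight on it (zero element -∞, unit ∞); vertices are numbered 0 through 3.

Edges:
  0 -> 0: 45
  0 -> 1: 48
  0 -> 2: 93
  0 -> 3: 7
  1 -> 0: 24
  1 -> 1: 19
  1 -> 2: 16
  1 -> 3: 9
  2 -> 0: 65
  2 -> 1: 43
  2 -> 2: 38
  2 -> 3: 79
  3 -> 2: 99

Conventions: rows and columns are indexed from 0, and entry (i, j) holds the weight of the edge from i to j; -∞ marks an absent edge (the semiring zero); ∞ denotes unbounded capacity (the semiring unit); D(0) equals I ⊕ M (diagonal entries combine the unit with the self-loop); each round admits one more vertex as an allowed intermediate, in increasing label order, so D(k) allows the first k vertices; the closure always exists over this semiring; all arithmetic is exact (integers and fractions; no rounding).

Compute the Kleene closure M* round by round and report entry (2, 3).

D(0):
  [∞, 48, 93, 7]
  [24, ∞, 16, 9]
  [65, 43, ∞, 79]
  [-∞, -∞, 99, ∞]
D(1):
  [∞, 48, 93, 7]
  [24, ∞, 24, 9]
  [65, 48, ∞, 79]
  [-∞, -∞, 99, ∞]
D(2):
  [∞, 48, 93, 9]
  [24, ∞, 24, 9]
  [65, 48, ∞, 79]
  [-∞, -∞, 99, ∞]
D(3):
  [∞, 48, 93, 79]
  [24, ∞, 24, 24]
  [65, 48, ∞, 79]
  [65, 48, 99, ∞]
D(4):
  [∞, 48, 93, 79]
  [24, ∞, 24, 24]
  [65, 48, ∞, 79]
  [65, 48, 99, ∞]
Answer: M*[2][3] = 79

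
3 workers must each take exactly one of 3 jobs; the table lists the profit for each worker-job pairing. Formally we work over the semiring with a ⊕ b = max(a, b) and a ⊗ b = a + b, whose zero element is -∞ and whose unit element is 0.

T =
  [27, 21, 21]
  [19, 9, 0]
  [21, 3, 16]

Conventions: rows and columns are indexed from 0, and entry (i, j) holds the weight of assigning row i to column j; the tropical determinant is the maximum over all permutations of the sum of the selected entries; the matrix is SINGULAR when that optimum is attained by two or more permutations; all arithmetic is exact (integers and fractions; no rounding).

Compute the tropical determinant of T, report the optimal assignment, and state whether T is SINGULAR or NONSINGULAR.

σ = (0, 1, 2): 27 + 9 + 16 = 52
σ = (0, 2, 1): 27 + 0 + 3 = 30
σ = (1, 0, 2): 21 + 19 + 16 = 56
σ = (1, 2, 0): 21 + 0 + 21 = 42
σ = (2, 0, 1): 21 + 19 + 3 = 43
σ = (2, 1, 0): 21 + 9 + 21 = 51
Optimal value attained by: σ = (1, 0, 2).
Answer: det⊕(T) = 56; verdict: NONSINGULAR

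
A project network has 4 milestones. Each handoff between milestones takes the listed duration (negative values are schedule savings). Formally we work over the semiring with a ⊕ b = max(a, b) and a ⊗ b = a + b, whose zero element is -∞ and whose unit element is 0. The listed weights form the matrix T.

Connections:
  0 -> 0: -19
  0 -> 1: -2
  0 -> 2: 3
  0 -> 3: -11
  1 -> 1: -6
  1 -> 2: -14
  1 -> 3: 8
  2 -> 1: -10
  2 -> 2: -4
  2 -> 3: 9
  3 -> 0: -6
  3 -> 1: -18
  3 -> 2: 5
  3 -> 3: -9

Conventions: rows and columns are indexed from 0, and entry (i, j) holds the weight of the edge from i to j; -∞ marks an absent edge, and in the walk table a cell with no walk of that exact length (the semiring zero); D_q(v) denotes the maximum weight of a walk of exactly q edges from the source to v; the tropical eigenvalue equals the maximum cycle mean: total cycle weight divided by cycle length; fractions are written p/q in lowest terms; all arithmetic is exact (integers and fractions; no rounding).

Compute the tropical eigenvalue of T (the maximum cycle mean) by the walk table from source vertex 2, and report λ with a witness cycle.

q=0: [-∞, -∞, 0, -∞]
q=1: [-∞, -10, -4, 9]
q=2: [3, -9, 14, 5]
q=3: [-1, 4, 10, 23]
q=4: [17, 5, 28, 19]
Optimal cycle mean attained by: cycle 2->3->2, total 9 + 5, length 2.
Answer: λ = 7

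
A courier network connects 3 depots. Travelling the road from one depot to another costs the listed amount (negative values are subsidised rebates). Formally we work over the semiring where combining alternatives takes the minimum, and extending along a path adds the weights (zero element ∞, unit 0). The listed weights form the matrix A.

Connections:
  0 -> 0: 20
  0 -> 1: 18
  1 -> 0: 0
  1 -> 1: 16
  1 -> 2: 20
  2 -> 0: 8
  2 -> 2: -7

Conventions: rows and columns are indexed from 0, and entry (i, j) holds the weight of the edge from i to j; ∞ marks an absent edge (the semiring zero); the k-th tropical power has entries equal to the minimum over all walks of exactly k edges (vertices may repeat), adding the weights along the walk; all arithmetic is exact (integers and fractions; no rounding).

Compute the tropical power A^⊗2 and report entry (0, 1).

A^⊗2:
  [18, 34, 38]
  [16, 18, 13]
  [1, 26, -14]
Key observation: the optimum is the walk 0->1->1, with weight 18 + 16 = 34.
Optimal value attained by: walk 0->1->1.
Answer: (A^⊗2)[0][1] = 34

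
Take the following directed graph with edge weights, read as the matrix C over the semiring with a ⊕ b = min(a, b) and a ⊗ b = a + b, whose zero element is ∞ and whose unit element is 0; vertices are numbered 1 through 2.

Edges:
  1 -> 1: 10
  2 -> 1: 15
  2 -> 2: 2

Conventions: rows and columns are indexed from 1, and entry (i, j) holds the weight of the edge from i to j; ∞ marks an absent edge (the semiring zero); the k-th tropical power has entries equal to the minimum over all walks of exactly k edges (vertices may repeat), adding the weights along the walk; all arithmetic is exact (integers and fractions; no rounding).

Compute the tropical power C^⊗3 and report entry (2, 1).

C^⊗2:
  [20, ∞]
  [17, 4]
C^⊗3:
  [30, ∞]
  [19, 6]
Key observation: the optimum is the walk 2->2->2->1, with weight 2 + 2 + 15 = 19.
Optimal value attained by: walk 2->2->2->1.
Answer: (C^⊗3)[2][1] = 19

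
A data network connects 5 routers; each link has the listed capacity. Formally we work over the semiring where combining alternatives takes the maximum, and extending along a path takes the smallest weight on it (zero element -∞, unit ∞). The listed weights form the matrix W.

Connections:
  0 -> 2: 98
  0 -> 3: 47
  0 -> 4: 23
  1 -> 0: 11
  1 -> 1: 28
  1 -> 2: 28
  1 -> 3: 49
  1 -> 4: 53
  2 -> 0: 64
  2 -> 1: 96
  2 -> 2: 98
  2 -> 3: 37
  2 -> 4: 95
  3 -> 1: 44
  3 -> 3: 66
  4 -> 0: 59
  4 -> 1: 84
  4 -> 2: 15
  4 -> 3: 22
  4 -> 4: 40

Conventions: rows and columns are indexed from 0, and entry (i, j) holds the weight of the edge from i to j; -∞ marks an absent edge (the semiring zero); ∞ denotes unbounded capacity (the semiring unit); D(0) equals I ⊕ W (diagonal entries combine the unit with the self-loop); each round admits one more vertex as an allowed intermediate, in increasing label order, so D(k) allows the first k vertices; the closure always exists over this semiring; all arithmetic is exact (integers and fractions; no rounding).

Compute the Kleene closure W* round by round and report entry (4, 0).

D(0):
  [∞, -∞, 98, 47, 23]
  [11, ∞, 28, 49, 53]
  [64, 96, ∞, 37, 95]
  [-∞, 44, -∞, ∞, -∞]
  [59, 84, 15, 22, ∞]
D(1):
  [∞, -∞, 98, 47, 23]
  [11, ∞, 28, 49, 53]
  [64, 96, ∞, 47, 95]
  [-∞, 44, -∞, ∞, -∞]
  [59, 84, 59, 47, ∞]
D(2):
  [∞, -∞, 98, 47, 23]
  [11, ∞, 28, 49, 53]
  [64, 96, ∞, 49, 95]
  [11, 44, 28, ∞, 44]
  [59, 84, 59, 49, ∞]
D(3):
  [∞, 96, 98, 49, 95]
  [28, ∞, 28, 49, 53]
  [64, 96, ∞, 49, 95]
  [28, 44, 28, ∞, 44]
  [59, 84, 59, 49, ∞]
D(4):
  [∞, 96, 98, 49, 95]
  [28, ∞, 28, 49, 53]
  [64, 96, ∞, 49, 95]
  [28, 44, 28, ∞, 44]
  [59, 84, 59, 49, ∞]
D(5):
  [∞, 96, 98, 49, 95]
  [53, ∞, 53, 49, 53]
  [64, 96, ∞, 49, 95]
  [44, 44, 44, ∞, 44]
  [59, 84, 59, 49, ∞]
Answer: W*[4][0] = 59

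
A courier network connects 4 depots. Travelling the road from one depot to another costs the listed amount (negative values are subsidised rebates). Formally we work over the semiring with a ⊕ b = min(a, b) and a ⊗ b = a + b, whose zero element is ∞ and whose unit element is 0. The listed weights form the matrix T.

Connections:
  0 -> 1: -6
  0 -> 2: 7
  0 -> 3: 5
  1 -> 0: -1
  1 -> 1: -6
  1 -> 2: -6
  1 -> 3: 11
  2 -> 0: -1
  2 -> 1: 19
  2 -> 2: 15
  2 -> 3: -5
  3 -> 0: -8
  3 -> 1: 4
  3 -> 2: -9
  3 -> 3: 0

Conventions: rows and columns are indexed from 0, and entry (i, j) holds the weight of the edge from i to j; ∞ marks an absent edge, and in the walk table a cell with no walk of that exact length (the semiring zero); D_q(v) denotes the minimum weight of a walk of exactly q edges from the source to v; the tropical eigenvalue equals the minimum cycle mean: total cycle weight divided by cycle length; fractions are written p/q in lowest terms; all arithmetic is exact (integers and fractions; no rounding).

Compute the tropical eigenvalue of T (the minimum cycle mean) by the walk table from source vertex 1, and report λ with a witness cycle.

q=0: [∞, 0, ∞, ∞]
q=1: [-1, -6, -6, 11]
q=2: [-7, -12, -12, -11]
q=3: [-19, -18, -20, -17]
q=4: [-25, -25, -26, -25]
Optimal cycle mean attained by: cycle 2->3->2, total (-5) + (-9), length 2.
Answer: λ = -7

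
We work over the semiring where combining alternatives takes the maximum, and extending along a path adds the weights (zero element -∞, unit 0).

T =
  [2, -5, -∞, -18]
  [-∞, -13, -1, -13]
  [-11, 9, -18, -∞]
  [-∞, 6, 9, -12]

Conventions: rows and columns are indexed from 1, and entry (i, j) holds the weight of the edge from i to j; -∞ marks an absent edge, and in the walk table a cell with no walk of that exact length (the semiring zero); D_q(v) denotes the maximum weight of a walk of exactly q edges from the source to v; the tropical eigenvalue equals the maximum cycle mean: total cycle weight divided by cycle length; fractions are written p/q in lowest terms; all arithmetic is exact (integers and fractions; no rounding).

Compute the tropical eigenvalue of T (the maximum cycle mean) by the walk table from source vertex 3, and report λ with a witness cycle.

q=0: [-∞, -∞, 0, -∞]
q=1: [-11, 9, -18, -∞]
q=2: [-9, -4, 8, -4]
q=3: [-3, 17, 5, -16]
q=4: [-1, 14, 16, 4]
Optimal cycle mean attained by: cycle 2->3->2, total (-1) + 9, length 2.
Answer: λ = 4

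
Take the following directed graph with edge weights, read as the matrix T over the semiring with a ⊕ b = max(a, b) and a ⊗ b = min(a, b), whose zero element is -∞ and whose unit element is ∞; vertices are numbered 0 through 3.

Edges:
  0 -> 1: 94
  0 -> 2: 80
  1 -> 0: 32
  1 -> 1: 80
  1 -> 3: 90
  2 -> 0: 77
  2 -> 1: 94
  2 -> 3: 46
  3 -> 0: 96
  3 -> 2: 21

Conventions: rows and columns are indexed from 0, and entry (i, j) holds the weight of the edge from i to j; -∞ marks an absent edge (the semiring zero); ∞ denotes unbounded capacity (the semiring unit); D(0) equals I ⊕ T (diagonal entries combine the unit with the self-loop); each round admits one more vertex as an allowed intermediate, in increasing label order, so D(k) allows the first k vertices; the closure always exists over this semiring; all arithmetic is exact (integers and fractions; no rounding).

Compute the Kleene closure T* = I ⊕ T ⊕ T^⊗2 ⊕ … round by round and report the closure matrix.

D(0):
  [∞, 94, 80, -∞]
  [32, ∞, -∞, 90]
  [77, 94, ∞, 46]
  [96, -∞, 21, ∞]
D(1):
  [∞, 94, 80, -∞]
  [32, ∞, 32, 90]
  [77, 94, ∞, 46]
  [96, 94, 80, ∞]
D(2):
  [∞, 94, 80, 90]
  [32, ∞, 32, 90]
  [77, 94, ∞, 90]
  [96, 94, 80, ∞]
D(3):
  [∞, 94, 80, 90]
  [32, ∞, 32, 90]
  [77, 94, ∞, 90]
  [96, 94, 80, ∞]
D(4):
  [∞, 94, 80, 90]
  [90, ∞, 80, 90]
  [90, 94, ∞, 90]
  [96, 94, 80, ∞]
Answer: T* = [[∞, 94, 80, 90], [90, ∞, 80, 90], [90, 94, ∞, 90], [96, 94, 80, ∞]]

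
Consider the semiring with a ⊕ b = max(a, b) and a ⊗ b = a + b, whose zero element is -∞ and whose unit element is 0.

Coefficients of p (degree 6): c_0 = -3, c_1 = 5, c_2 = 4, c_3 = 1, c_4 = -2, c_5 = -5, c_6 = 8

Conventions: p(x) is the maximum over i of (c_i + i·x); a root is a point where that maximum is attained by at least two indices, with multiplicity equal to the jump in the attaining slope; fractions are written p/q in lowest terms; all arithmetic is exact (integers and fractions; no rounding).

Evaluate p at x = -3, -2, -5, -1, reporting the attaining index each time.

p(-3) = max(-3+0·(-3)=-3, 5+1·(-3)=2, 4+2·(-3)=-2, 1+3·(-3)=-8, -2+4·(-3)=-14, -5+5·(-3)=-20, 8+6·(-3)=-10) = 2 (attained by i=1)
p(-2) = max(-3+0·(-2)=-3, 5+1·(-2)=3, 4+2·(-2)=0, 1+3·(-2)=-5, -2+4·(-2)=-10, -5+5·(-2)=-15, 8+6·(-2)=-4) = 3 (attained by i=1)
p(-5) = max(-3+0·(-5)=-3, 5+1·(-5)=0, 4+2·(-5)=-6, 1+3·(-5)=-14, -2+4·(-5)=-22, -5+5·(-5)=-30, 8+6·(-5)=-22) = 0 (attained by i=1)
p(-1) = max(-3+0·(-1)=-3, 5+1·(-1)=4, 4+2·(-1)=2, 1+3·(-1)=-2, -2+4·(-1)=-6, -5+5·(-1)=-10, 8+6·(-1)=2) = 4 (attained by i=1)
Answer: p(-3) = 2; p(-2) = 3; p(-5) = 0; p(-1) = 4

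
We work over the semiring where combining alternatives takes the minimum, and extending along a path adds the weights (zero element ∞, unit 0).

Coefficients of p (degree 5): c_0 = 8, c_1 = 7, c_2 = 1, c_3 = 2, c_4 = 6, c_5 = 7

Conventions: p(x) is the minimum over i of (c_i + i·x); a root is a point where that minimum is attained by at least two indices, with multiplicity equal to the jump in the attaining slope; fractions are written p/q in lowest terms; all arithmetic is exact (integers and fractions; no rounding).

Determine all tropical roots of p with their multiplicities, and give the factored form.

hull edge (i=0, c=8) to (i=2, c=1): slope -7/2, span 2
hull edge (i=2, c=1) to (i=3, c=2): slope 1, span 1
hull edge (i=3, c=2) to (i=5, c=7): slope 5/2, span 2
Factored form: p(x) = 7 ⊗ (x ⊕ (-5/2)) ⊗ (x ⊕ (-5/2)) ⊗ (x ⊕ (-1)) ⊗ (x ⊕ 7/2) ⊗ (x ⊕ 7/2)
Answer: roots = -5/2 (mult 2), -1 (mult 1), 7/2 (mult 2)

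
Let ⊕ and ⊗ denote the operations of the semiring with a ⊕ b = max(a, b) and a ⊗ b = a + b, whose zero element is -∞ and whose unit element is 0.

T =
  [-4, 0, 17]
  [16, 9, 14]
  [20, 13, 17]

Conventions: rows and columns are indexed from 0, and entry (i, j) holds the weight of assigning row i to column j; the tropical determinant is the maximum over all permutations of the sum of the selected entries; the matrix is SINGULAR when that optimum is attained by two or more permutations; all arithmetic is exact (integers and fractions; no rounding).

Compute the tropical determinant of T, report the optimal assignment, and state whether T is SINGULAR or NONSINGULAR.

σ = (0, 1, 2): (-4) + 9 + 17 = 22
σ = (0, 2, 1): (-4) + 14 + 13 = 23
σ = (1, 0, 2): 0 + 16 + 17 = 33
σ = (1, 2, 0): 0 + 14 + 20 = 34
σ = (2, 0, 1): 17 + 16 + 13 = 46
σ = (2, 1, 0): 17 + 9 + 20 = 46
Optimal value attained by: σ = (2, 0, 1).
Answer: det⊕(T) = 46; verdict: SINGULAR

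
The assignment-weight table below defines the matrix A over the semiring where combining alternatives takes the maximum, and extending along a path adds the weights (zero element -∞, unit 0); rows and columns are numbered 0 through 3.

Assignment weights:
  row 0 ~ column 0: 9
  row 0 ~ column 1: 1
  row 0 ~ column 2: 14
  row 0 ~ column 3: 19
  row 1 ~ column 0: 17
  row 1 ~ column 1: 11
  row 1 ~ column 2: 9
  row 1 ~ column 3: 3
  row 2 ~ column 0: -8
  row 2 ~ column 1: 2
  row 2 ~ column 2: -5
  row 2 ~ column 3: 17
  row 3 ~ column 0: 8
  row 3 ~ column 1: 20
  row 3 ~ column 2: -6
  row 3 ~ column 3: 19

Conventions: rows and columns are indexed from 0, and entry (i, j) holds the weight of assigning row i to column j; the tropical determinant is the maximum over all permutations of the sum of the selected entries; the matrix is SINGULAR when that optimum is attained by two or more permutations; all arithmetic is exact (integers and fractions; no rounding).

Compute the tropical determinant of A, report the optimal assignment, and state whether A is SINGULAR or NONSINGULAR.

σ = (0, 1, 2, 3): 9 + 11 + (-5) + 19 = 34
σ = (0, 1, 3, 2): 9 + 11 + 17 + (-6) = 31
σ = (0, 2, 1, 3): 9 + 9 + 2 + 19 = 39
σ = (0, 2, 3, 1): 9 + 9 + 17 + 20 = 55
σ = (0, 3, 1, 2): 9 + 3 + 2 + (-6) = 8
σ = (0, 3, 2, 1): 9 + 3 + (-5) + 20 = 27
σ = (1, 0, 2, 3): 1 + 17 + (-5) + 19 = 32
σ = (1, 0, 3, 2): 1 + 17 + 17 + (-6) = 29
σ = (1, 2, 0, 3): 1 + 9 + (-8) + 19 = 21
σ = (1, 2, 3, 0): 1 + 9 + 17 + 8 = 35
σ = (1, 3, 0, 2): 1 + 3 + (-8) + (-6) = -10
σ = (1, 3, 2, 0): 1 + 3 + (-5) + 8 = 7
σ = (2, 0, 1, 3): 14 + 17 + 2 + 19 = 52
σ = (2, 0, 3, 1): 14 + 17 + 17 + 20 = 68
σ = (2, 1, 0, 3): 14 + 11 + (-8) + 19 = 36
σ = (2, 1, 3, 0): 14 + 11 + 17 + 8 = 50
σ = (2, 3, 0, 1): 14 + 3 + (-8) + 20 = 29
σ = (2, 3, 1, 0): 14 + 3 + 2 + 8 = 27
σ = (3, 0, 1, 2): 19 + 17 + 2 + (-6) = 32
σ = (3, 0, 2, 1): 19 + 17 + (-5) + 20 = 51
σ = (3, 1, 0, 2): 19 + 11 + (-8) + (-6) = 16
σ = (3, 1, 2, 0): 19 + 11 + (-5) + 8 = 33
σ = (3, 2, 0, 1): 19 + 9 + (-8) + 20 = 40
σ = (3, 2, 1, 0): 19 + 9 + 2 + 8 = 38
Optimal value attained by: σ = (2, 0, 3, 1).
Answer: det⊕(A) = 68; verdict: NONSINGULAR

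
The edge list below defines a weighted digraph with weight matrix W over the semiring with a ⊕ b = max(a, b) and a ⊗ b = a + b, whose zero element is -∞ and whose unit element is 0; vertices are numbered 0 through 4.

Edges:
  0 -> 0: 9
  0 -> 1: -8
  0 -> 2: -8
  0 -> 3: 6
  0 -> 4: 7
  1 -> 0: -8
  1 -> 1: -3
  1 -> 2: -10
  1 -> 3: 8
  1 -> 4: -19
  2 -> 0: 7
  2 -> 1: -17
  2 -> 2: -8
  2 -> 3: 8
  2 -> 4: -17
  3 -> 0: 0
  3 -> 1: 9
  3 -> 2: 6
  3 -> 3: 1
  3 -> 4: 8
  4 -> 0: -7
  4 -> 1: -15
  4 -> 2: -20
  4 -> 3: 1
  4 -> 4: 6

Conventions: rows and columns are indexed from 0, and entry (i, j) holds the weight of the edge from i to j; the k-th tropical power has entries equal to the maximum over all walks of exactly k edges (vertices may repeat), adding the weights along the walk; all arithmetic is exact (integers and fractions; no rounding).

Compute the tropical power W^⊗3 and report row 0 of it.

W^⊗2:
  [18, 15, 12, 15, 16]
  [8, 17, 14, 9, 16]
  [16, 17, 14, 13, 16]
  [13, 10, 7, 17, 14]
  [2, 10, 7, 7, 12]
W^⊗3:
  [27, 24, 21, 24, 25]
  [21, 18, 15, 25, 22]
  [25, 22, 19, 25, 23]
  [22, 26, 23, 19, 25]
  [14, 16, 13, 18, 18]
Answer: row 0 of W^⊗3 = [27, 24, 21, 24, 25]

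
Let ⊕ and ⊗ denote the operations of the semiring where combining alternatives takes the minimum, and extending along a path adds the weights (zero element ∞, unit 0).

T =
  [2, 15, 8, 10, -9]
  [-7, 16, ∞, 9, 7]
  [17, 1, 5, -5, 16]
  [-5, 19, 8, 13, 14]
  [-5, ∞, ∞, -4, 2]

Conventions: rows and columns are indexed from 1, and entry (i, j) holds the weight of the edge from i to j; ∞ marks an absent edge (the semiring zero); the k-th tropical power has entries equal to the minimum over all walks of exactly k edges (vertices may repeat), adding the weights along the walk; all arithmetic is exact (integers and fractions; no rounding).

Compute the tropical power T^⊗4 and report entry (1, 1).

T^⊗2:
  [-14, 9, 10, -13, -7]
  [-5, 8, 1, 3, -16]
  [-10, 6, 3, 0, 8]
  [-3, 9, 3, 3, -14]
  [-9, 10, 3, -2, -14]
T^⊗3:
  [-18, 1, -6, -11, -23]
  [-21, 2, 3, -20, -14]
  [-8, 4, -2, -2, -19]
  [-19, 4, 5, -18, -12]
  [-19, 4, -1, -18, -18]
T^⊗4:
  [-28, -5, -10, -27, -27]
  [-25, -6, -13, -18, -30]
  [-24, -1, 0, -23, -17]
  [-23, -4, -11, -16, -28]
  [-23, -4, -11, -22, -28]
Key observation: the optimum is the walk 1->5->1->5->1, with weight (-9) + (-5) + (-9) + (-5) = -28.
Optimal value attained by: walk 1->5->1->5->1.
Answer: (T^⊗4)[1][1] = -28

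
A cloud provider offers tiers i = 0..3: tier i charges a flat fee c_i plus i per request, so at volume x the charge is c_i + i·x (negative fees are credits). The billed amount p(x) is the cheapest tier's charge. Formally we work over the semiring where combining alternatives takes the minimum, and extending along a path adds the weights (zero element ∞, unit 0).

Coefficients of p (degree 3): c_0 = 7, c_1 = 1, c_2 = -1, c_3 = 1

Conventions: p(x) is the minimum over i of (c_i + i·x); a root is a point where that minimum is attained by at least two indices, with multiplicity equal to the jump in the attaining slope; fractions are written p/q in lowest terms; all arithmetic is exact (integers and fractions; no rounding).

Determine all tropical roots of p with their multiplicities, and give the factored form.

hull edge (i=0, c=7) to (i=1, c=1): slope -6, span 1
hull edge (i=1, c=1) to (i=2, c=-1): slope -2, span 1
hull edge (i=2, c=-1) to (i=3, c=1): slope 2, span 1
Factored form: p(x) = 1 ⊗ (x ⊕ (-2)) ⊗ (x ⊕ 2) ⊗ (x ⊕ 6)
Answer: roots = -2 (mult 1), 2 (mult 1), 6 (mult 1)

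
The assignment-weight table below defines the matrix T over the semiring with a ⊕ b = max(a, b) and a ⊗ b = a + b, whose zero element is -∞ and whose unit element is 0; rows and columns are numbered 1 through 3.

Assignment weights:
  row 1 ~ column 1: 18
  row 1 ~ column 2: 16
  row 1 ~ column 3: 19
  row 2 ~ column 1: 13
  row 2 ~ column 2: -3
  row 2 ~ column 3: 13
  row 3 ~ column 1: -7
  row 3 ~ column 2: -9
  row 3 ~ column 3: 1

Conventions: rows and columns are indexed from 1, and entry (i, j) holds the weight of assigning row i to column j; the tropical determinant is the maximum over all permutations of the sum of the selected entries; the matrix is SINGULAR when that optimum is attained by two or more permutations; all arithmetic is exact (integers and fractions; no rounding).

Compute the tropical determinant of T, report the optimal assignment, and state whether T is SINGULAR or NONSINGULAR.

σ = (1, 2, 3): 18 + (-3) + 1 = 16
σ = (1, 3, 2): 18 + 13 + (-9) = 22
σ = (2, 1, 3): 16 + 13 + 1 = 30
σ = (2, 3, 1): 16 + 13 + (-7) = 22
σ = (3, 1, 2): 19 + 13 + (-9) = 23
σ = (3, 2, 1): 19 + (-3) + (-7) = 9
Optimal value attained by: σ = (2, 1, 3).
Answer: det⊕(T) = 30; verdict: NONSINGULAR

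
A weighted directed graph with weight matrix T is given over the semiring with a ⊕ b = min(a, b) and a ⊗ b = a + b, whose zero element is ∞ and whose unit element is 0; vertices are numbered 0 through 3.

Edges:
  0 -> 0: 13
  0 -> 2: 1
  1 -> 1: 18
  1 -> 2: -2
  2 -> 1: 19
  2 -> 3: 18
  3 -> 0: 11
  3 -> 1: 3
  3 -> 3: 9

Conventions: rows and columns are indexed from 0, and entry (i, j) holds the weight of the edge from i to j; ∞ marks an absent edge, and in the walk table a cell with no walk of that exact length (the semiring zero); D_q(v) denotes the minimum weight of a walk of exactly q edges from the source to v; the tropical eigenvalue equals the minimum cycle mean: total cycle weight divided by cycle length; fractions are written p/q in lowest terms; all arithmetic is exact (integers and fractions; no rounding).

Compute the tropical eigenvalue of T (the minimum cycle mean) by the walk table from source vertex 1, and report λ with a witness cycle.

q=0: [∞, 0, ∞, ∞]
q=1: [∞, 18, -2, ∞]
q=2: [∞, 17, 16, 16]
q=3: [27, 19, 15, 25]
q=4: [36, 28, 17, 33]
Optimal cycle mean attained by: cycle 1->2->3->1, total (-2) + 18 + 3, length 3.
Answer: λ = 19/3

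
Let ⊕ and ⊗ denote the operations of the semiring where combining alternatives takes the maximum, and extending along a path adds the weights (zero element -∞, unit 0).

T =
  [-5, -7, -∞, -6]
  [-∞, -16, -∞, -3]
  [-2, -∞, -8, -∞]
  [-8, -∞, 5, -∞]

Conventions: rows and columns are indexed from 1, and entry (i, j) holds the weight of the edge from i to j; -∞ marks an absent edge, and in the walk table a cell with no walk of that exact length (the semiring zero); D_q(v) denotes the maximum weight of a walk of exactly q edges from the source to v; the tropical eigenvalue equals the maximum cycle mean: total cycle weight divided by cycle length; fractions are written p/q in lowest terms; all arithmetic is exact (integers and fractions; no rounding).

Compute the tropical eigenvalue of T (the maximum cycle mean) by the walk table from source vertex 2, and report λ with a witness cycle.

q=0: [-∞, 0, -∞, -∞]
q=1: [-∞, -16, -∞, -3]
q=2: [-11, -32, 2, -19]
q=3: [0, -18, -6, -17]
q=4: [-5, -7, -12, -6]
Optimal cycle mean attained by: cycle 1->4->3->1, total (-6) + 5 + (-2), length 3.
Answer: λ = -1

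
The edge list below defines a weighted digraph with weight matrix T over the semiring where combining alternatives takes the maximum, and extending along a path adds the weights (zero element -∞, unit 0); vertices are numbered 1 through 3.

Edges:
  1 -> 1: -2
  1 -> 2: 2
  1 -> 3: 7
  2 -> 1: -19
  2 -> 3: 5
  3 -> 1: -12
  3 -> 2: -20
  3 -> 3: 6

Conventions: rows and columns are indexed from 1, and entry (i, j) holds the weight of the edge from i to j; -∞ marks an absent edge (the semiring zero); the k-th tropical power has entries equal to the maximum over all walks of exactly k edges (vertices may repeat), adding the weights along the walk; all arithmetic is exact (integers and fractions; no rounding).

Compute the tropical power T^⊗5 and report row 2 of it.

T^⊗2:
  [-4, 0, 13]
  [-7, -15, 11]
  [-6, -10, 12]
T^⊗3:
  [1, -2, 19]
  [-1, -5, 17]
  [0, -4, 18]
T^⊗4:
  [7, 3, 25]
  [5, 1, 23]
  [6, 2, 24]
T^⊗5:
  [13, 9, 31]
  [11, 7, 29]
  [12, 8, 30]
Answer: row 2 of T^⊗5 = [11, 7, 29]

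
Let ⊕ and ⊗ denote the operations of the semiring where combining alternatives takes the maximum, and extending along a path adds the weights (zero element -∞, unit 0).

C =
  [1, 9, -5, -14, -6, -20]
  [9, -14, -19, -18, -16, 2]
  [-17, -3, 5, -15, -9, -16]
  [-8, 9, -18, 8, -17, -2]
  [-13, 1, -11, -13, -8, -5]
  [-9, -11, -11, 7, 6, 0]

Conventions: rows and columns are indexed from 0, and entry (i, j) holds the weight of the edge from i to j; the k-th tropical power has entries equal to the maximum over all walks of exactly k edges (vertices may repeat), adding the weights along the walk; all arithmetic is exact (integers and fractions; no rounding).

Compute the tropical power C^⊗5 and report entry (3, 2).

C^⊗2:
  [18, 10, 0, -6, -5, 11]
  [10, 18, 4, 9, 8, 2]
  [6, 2, 10, -7, -4, -1]
  [18, 17, -10, 16, 4, 11]
  [10, -4, -6, 2, 1, 3]
  [-1, 16, -5, 15, 6, 5]
C^⊗3:
  [19, 27, 13, 18, 17, 12]
  [27, 19, 9, 17, 8, 20]
  [11, 15, 15, 6, 5, 4]
  [26, 27, 13, 24, 17, 19]
  [11, 19, 5, 10, 9, 3]
  [25, 24, 0, 23, 11, 18]
C^⊗4:
  [36, 28, 18, 26, 18, 29]
  [28, 36, 22, 27, 26, 21]
  [24, 20, 20, 14, 10, 17]
  [36, 35, 21, 32, 25, 29]
  [28, 20, 10, 18, 9, 21]
  [33, 34, 20, 31, 24, 26]
C^⊗5:
  [37, 45, 31, 36, 35, 30]
  [45, 37, 27, 35, 27, 38]
  [29, 33, 25, 24, 23, 22]
  [44, 45, 31, 40, 35, 37]
  [29, 37, 23, 28, 27, 22]
  [43, 42, 28, 39, 32, 36]
Key observation: the optimum is the walk 3->1->0->1->0->2, with weight 9 + 9 + 9 + 9 + (-5) = 31.
Optimal value attained by: walk 3->1->0->1->0->2.
Answer: (C^⊗5)[3][2] = 31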